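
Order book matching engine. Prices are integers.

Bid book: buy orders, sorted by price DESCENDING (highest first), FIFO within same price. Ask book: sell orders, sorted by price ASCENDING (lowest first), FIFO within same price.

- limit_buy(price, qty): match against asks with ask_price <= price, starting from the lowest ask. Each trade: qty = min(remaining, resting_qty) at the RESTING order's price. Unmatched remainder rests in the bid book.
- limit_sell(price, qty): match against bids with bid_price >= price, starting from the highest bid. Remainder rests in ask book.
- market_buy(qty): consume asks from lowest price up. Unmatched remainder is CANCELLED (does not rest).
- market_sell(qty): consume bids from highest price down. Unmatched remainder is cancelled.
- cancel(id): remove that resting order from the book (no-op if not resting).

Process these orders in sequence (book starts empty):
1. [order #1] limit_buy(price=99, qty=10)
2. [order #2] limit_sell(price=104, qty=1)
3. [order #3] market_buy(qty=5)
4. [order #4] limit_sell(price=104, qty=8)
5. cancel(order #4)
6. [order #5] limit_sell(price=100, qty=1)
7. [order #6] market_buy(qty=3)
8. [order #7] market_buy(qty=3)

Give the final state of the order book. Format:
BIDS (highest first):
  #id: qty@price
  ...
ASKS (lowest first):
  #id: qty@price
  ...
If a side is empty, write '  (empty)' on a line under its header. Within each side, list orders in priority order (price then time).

After op 1 [order #1] limit_buy(price=99, qty=10): fills=none; bids=[#1:10@99] asks=[-]
After op 2 [order #2] limit_sell(price=104, qty=1): fills=none; bids=[#1:10@99] asks=[#2:1@104]
After op 3 [order #3] market_buy(qty=5): fills=#3x#2:1@104; bids=[#1:10@99] asks=[-]
After op 4 [order #4] limit_sell(price=104, qty=8): fills=none; bids=[#1:10@99] asks=[#4:8@104]
After op 5 cancel(order #4): fills=none; bids=[#1:10@99] asks=[-]
After op 6 [order #5] limit_sell(price=100, qty=1): fills=none; bids=[#1:10@99] asks=[#5:1@100]
After op 7 [order #6] market_buy(qty=3): fills=#6x#5:1@100; bids=[#1:10@99] asks=[-]
After op 8 [order #7] market_buy(qty=3): fills=none; bids=[#1:10@99] asks=[-]

Answer: BIDS (highest first):
  #1: 10@99
ASKS (lowest first):
  (empty)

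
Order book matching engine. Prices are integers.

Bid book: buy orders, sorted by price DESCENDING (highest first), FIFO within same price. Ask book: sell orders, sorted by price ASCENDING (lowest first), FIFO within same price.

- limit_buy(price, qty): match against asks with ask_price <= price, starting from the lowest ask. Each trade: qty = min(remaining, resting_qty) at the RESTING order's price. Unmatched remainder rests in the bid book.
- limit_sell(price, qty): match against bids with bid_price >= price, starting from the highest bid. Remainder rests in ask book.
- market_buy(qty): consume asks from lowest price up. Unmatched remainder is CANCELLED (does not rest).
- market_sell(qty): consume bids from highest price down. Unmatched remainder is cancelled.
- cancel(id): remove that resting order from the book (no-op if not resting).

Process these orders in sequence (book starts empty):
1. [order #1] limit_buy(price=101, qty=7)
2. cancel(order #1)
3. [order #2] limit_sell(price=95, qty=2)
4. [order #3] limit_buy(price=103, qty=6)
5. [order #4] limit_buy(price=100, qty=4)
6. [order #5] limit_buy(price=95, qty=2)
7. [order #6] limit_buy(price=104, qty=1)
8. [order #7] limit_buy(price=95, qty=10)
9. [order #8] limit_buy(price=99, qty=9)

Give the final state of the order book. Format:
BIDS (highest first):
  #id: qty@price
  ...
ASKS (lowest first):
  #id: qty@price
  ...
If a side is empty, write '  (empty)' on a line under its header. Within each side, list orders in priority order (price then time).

After op 1 [order #1] limit_buy(price=101, qty=7): fills=none; bids=[#1:7@101] asks=[-]
After op 2 cancel(order #1): fills=none; bids=[-] asks=[-]
After op 3 [order #2] limit_sell(price=95, qty=2): fills=none; bids=[-] asks=[#2:2@95]
After op 4 [order #3] limit_buy(price=103, qty=6): fills=#3x#2:2@95; bids=[#3:4@103] asks=[-]
After op 5 [order #4] limit_buy(price=100, qty=4): fills=none; bids=[#3:4@103 #4:4@100] asks=[-]
After op 6 [order #5] limit_buy(price=95, qty=2): fills=none; bids=[#3:4@103 #4:4@100 #5:2@95] asks=[-]
After op 7 [order #6] limit_buy(price=104, qty=1): fills=none; bids=[#6:1@104 #3:4@103 #4:4@100 #5:2@95] asks=[-]
After op 8 [order #7] limit_buy(price=95, qty=10): fills=none; bids=[#6:1@104 #3:4@103 #4:4@100 #5:2@95 #7:10@95] asks=[-]
After op 9 [order #8] limit_buy(price=99, qty=9): fills=none; bids=[#6:1@104 #3:4@103 #4:4@100 #8:9@99 #5:2@95 #7:10@95] asks=[-]

Answer: BIDS (highest first):
  #6: 1@104
  #3: 4@103
  #4: 4@100
  #8: 9@99
  #5: 2@95
  #7: 10@95
ASKS (lowest first):
  (empty)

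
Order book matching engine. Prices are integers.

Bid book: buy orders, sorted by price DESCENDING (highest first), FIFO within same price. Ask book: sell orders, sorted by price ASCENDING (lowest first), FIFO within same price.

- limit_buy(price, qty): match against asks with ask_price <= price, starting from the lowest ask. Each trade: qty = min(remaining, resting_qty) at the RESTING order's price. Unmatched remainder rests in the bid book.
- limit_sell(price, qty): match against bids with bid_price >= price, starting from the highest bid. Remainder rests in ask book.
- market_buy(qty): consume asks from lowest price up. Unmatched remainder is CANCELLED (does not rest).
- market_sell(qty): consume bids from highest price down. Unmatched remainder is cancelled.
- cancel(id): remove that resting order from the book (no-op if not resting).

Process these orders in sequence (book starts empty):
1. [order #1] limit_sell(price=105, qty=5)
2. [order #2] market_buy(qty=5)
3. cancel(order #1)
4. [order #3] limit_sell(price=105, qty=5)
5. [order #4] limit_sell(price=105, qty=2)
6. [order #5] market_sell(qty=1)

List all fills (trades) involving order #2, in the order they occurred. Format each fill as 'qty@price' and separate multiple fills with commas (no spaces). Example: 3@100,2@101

Answer: 5@105

Derivation:
After op 1 [order #1] limit_sell(price=105, qty=5): fills=none; bids=[-] asks=[#1:5@105]
After op 2 [order #2] market_buy(qty=5): fills=#2x#1:5@105; bids=[-] asks=[-]
After op 3 cancel(order #1): fills=none; bids=[-] asks=[-]
After op 4 [order #3] limit_sell(price=105, qty=5): fills=none; bids=[-] asks=[#3:5@105]
After op 5 [order #4] limit_sell(price=105, qty=2): fills=none; bids=[-] asks=[#3:5@105 #4:2@105]
After op 6 [order #5] market_sell(qty=1): fills=none; bids=[-] asks=[#3:5@105 #4:2@105]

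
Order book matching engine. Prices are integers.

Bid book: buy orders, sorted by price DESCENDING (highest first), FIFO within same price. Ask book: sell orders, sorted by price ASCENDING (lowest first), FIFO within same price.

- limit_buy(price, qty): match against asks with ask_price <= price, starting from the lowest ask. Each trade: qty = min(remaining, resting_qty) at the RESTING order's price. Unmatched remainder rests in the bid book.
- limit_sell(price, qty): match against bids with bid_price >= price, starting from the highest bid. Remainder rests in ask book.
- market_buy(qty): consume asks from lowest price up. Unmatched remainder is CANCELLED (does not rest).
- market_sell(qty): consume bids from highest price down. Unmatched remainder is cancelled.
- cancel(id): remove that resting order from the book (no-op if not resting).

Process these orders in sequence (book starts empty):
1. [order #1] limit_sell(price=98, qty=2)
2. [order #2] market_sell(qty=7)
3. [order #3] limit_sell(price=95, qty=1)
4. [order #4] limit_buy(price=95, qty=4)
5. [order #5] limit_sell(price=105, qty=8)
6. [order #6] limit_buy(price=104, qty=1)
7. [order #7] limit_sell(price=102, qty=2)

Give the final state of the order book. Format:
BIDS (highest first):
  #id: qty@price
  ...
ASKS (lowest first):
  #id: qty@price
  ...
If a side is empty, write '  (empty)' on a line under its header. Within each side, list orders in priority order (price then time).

After op 1 [order #1] limit_sell(price=98, qty=2): fills=none; bids=[-] asks=[#1:2@98]
After op 2 [order #2] market_sell(qty=7): fills=none; bids=[-] asks=[#1:2@98]
After op 3 [order #3] limit_sell(price=95, qty=1): fills=none; bids=[-] asks=[#3:1@95 #1:2@98]
After op 4 [order #4] limit_buy(price=95, qty=4): fills=#4x#3:1@95; bids=[#4:3@95] asks=[#1:2@98]
After op 5 [order #5] limit_sell(price=105, qty=8): fills=none; bids=[#4:3@95] asks=[#1:2@98 #5:8@105]
After op 6 [order #6] limit_buy(price=104, qty=1): fills=#6x#1:1@98; bids=[#4:3@95] asks=[#1:1@98 #5:8@105]
After op 7 [order #7] limit_sell(price=102, qty=2): fills=none; bids=[#4:3@95] asks=[#1:1@98 #7:2@102 #5:8@105]

Answer: BIDS (highest first):
  #4: 3@95
ASKS (lowest first):
  #1: 1@98
  #7: 2@102
  #5: 8@105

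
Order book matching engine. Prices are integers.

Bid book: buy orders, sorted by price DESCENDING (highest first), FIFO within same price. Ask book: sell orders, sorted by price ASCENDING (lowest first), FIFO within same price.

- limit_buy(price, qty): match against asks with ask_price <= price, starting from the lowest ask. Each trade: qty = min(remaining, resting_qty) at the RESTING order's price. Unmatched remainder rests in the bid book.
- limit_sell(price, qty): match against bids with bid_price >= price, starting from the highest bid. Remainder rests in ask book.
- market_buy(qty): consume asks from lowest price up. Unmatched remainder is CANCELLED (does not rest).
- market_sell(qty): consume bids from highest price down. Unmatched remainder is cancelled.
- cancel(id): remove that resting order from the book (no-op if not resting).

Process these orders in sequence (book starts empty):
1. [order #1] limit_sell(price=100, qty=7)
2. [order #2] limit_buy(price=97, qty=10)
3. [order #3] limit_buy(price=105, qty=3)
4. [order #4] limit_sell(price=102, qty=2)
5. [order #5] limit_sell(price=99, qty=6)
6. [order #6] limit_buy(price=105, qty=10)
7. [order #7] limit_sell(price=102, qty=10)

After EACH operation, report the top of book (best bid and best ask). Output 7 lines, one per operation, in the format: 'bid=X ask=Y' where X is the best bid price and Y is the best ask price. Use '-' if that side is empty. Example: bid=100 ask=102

Answer: bid=- ask=100
bid=97 ask=100
bid=97 ask=100
bid=97 ask=100
bid=97 ask=99
bid=97 ask=102
bid=97 ask=102

Derivation:
After op 1 [order #1] limit_sell(price=100, qty=7): fills=none; bids=[-] asks=[#1:7@100]
After op 2 [order #2] limit_buy(price=97, qty=10): fills=none; bids=[#2:10@97] asks=[#1:7@100]
After op 3 [order #3] limit_buy(price=105, qty=3): fills=#3x#1:3@100; bids=[#2:10@97] asks=[#1:4@100]
After op 4 [order #4] limit_sell(price=102, qty=2): fills=none; bids=[#2:10@97] asks=[#1:4@100 #4:2@102]
After op 5 [order #5] limit_sell(price=99, qty=6): fills=none; bids=[#2:10@97] asks=[#5:6@99 #1:4@100 #4:2@102]
After op 6 [order #6] limit_buy(price=105, qty=10): fills=#6x#5:6@99 #6x#1:4@100; bids=[#2:10@97] asks=[#4:2@102]
After op 7 [order #7] limit_sell(price=102, qty=10): fills=none; bids=[#2:10@97] asks=[#4:2@102 #7:10@102]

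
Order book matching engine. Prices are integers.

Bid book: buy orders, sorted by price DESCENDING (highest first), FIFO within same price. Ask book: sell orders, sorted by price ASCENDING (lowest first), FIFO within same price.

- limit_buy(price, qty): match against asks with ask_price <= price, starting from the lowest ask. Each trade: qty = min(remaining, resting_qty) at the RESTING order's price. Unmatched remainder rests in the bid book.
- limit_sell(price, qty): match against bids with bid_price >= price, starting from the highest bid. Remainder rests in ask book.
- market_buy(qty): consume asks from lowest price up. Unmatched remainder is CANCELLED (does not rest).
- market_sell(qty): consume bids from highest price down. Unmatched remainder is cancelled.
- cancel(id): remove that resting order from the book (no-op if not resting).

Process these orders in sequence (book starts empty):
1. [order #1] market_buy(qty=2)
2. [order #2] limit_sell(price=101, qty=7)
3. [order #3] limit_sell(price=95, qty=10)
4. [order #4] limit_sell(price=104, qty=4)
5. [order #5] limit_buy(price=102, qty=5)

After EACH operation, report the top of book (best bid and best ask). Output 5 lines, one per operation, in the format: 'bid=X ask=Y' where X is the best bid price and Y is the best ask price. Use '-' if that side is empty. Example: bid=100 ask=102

Answer: bid=- ask=-
bid=- ask=101
bid=- ask=95
bid=- ask=95
bid=- ask=95

Derivation:
After op 1 [order #1] market_buy(qty=2): fills=none; bids=[-] asks=[-]
After op 2 [order #2] limit_sell(price=101, qty=7): fills=none; bids=[-] asks=[#2:7@101]
After op 3 [order #3] limit_sell(price=95, qty=10): fills=none; bids=[-] asks=[#3:10@95 #2:7@101]
After op 4 [order #4] limit_sell(price=104, qty=4): fills=none; bids=[-] asks=[#3:10@95 #2:7@101 #4:4@104]
After op 5 [order #5] limit_buy(price=102, qty=5): fills=#5x#3:5@95; bids=[-] asks=[#3:5@95 #2:7@101 #4:4@104]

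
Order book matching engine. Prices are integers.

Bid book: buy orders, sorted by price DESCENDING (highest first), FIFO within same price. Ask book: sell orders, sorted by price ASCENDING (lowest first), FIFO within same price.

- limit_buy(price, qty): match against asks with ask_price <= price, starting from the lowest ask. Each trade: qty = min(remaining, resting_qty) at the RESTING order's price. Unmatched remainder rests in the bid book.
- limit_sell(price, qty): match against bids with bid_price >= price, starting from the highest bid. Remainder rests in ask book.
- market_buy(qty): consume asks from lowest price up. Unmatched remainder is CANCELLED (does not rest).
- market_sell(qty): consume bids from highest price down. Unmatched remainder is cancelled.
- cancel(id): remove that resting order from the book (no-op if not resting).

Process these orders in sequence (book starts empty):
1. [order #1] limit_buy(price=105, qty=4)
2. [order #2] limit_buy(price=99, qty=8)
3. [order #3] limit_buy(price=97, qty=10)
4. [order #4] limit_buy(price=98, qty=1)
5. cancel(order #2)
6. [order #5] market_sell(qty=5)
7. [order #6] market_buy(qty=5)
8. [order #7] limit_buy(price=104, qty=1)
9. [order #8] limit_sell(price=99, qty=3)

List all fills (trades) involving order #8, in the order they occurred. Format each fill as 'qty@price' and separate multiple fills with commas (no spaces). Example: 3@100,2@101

Answer: 1@104

Derivation:
After op 1 [order #1] limit_buy(price=105, qty=4): fills=none; bids=[#1:4@105] asks=[-]
After op 2 [order #2] limit_buy(price=99, qty=8): fills=none; bids=[#1:4@105 #2:8@99] asks=[-]
After op 3 [order #3] limit_buy(price=97, qty=10): fills=none; bids=[#1:4@105 #2:8@99 #3:10@97] asks=[-]
After op 4 [order #4] limit_buy(price=98, qty=1): fills=none; bids=[#1:4@105 #2:8@99 #4:1@98 #3:10@97] asks=[-]
After op 5 cancel(order #2): fills=none; bids=[#1:4@105 #4:1@98 #3:10@97] asks=[-]
After op 6 [order #5] market_sell(qty=5): fills=#1x#5:4@105 #4x#5:1@98; bids=[#3:10@97] asks=[-]
After op 7 [order #6] market_buy(qty=5): fills=none; bids=[#3:10@97] asks=[-]
After op 8 [order #7] limit_buy(price=104, qty=1): fills=none; bids=[#7:1@104 #3:10@97] asks=[-]
After op 9 [order #8] limit_sell(price=99, qty=3): fills=#7x#8:1@104; bids=[#3:10@97] asks=[#8:2@99]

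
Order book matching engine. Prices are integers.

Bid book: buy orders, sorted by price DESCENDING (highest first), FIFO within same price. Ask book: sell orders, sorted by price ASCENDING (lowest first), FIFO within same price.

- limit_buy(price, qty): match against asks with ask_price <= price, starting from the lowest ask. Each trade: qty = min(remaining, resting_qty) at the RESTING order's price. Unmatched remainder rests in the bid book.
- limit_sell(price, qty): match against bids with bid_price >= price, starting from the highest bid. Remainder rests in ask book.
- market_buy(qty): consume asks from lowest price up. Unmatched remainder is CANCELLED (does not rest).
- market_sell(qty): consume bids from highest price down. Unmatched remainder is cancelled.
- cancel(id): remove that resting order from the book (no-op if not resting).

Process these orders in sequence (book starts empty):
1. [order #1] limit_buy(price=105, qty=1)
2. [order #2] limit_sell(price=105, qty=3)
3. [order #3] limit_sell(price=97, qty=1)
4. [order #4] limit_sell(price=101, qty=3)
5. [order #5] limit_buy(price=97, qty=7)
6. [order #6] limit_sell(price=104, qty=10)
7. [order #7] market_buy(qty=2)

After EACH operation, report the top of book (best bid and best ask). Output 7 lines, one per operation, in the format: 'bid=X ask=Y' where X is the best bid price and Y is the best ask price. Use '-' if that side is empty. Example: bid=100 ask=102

Answer: bid=105 ask=-
bid=- ask=105
bid=- ask=97
bid=- ask=97
bid=97 ask=101
bid=97 ask=101
bid=97 ask=101

Derivation:
After op 1 [order #1] limit_buy(price=105, qty=1): fills=none; bids=[#1:1@105] asks=[-]
After op 2 [order #2] limit_sell(price=105, qty=3): fills=#1x#2:1@105; bids=[-] asks=[#2:2@105]
After op 3 [order #3] limit_sell(price=97, qty=1): fills=none; bids=[-] asks=[#3:1@97 #2:2@105]
After op 4 [order #4] limit_sell(price=101, qty=3): fills=none; bids=[-] asks=[#3:1@97 #4:3@101 #2:2@105]
After op 5 [order #5] limit_buy(price=97, qty=7): fills=#5x#3:1@97; bids=[#5:6@97] asks=[#4:3@101 #2:2@105]
After op 6 [order #6] limit_sell(price=104, qty=10): fills=none; bids=[#5:6@97] asks=[#4:3@101 #6:10@104 #2:2@105]
After op 7 [order #7] market_buy(qty=2): fills=#7x#4:2@101; bids=[#5:6@97] asks=[#4:1@101 #6:10@104 #2:2@105]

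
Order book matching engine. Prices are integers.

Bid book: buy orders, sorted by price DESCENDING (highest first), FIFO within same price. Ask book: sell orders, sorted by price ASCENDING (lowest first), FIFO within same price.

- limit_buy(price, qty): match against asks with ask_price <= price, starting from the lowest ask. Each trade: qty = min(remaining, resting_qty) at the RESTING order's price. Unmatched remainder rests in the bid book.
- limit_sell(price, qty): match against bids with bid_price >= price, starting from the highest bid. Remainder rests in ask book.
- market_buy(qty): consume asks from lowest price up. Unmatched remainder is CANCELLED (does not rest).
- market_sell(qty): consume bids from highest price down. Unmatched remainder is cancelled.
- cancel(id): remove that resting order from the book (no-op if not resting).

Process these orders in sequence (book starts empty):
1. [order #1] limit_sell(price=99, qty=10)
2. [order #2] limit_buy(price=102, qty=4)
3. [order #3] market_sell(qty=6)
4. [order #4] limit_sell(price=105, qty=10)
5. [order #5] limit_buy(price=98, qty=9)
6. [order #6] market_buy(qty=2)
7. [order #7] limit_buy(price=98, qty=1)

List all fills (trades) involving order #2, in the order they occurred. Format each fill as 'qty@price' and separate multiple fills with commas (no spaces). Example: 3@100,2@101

Answer: 4@99

Derivation:
After op 1 [order #1] limit_sell(price=99, qty=10): fills=none; bids=[-] asks=[#1:10@99]
After op 2 [order #2] limit_buy(price=102, qty=4): fills=#2x#1:4@99; bids=[-] asks=[#1:6@99]
After op 3 [order #3] market_sell(qty=6): fills=none; bids=[-] asks=[#1:6@99]
After op 4 [order #4] limit_sell(price=105, qty=10): fills=none; bids=[-] asks=[#1:6@99 #4:10@105]
After op 5 [order #5] limit_buy(price=98, qty=9): fills=none; bids=[#5:9@98] asks=[#1:6@99 #4:10@105]
After op 6 [order #6] market_buy(qty=2): fills=#6x#1:2@99; bids=[#5:9@98] asks=[#1:4@99 #4:10@105]
After op 7 [order #7] limit_buy(price=98, qty=1): fills=none; bids=[#5:9@98 #7:1@98] asks=[#1:4@99 #4:10@105]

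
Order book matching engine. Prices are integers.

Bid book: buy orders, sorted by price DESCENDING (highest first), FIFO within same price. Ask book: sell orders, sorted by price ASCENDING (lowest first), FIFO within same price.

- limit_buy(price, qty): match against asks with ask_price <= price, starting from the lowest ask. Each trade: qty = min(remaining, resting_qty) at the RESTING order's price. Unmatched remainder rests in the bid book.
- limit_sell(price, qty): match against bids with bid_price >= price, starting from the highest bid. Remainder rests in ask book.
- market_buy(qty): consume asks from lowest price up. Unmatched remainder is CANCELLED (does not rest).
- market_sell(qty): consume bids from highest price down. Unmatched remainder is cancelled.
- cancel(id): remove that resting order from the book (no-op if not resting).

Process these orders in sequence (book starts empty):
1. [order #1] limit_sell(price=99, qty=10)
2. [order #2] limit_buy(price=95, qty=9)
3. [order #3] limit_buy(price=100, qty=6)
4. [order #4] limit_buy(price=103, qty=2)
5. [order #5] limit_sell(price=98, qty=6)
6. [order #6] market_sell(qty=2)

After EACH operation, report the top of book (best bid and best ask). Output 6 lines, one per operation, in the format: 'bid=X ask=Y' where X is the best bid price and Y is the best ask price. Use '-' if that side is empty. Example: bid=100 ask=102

After op 1 [order #1] limit_sell(price=99, qty=10): fills=none; bids=[-] asks=[#1:10@99]
After op 2 [order #2] limit_buy(price=95, qty=9): fills=none; bids=[#2:9@95] asks=[#1:10@99]
After op 3 [order #3] limit_buy(price=100, qty=6): fills=#3x#1:6@99; bids=[#2:9@95] asks=[#1:4@99]
After op 4 [order #4] limit_buy(price=103, qty=2): fills=#4x#1:2@99; bids=[#2:9@95] asks=[#1:2@99]
After op 5 [order #5] limit_sell(price=98, qty=6): fills=none; bids=[#2:9@95] asks=[#5:6@98 #1:2@99]
After op 6 [order #6] market_sell(qty=2): fills=#2x#6:2@95; bids=[#2:7@95] asks=[#5:6@98 #1:2@99]

Answer: bid=- ask=99
bid=95 ask=99
bid=95 ask=99
bid=95 ask=99
bid=95 ask=98
bid=95 ask=98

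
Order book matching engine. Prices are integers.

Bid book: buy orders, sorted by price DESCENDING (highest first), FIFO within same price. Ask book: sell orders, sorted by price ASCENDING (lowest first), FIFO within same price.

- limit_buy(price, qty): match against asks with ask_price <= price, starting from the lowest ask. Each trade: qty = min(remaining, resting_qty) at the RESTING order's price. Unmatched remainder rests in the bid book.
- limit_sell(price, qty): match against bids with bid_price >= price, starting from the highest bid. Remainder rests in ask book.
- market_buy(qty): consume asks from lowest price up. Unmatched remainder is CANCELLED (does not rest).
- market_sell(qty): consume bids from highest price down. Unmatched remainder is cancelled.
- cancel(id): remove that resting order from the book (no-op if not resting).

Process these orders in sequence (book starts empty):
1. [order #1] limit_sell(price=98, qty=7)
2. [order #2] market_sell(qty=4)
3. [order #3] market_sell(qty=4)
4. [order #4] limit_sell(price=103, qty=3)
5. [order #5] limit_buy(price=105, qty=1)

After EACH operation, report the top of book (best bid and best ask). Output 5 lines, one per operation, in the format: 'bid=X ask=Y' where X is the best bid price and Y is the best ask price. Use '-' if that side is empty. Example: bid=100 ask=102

Answer: bid=- ask=98
bid=- ask=98
bid=- ask=98
bid=- ask=98
bid=- ask=98

Derivation:
After op 1 [order #1] limit_sell(price=98, qty=7): fills=none; bids=[-] asks=[#1:7@98]
After op 2 [order #2] market_sell(qty=4): fills=none; bids=[-] asks=[#1:7@98]
After op 3 [order #3] market_sell(qty=4): fills=none; bids=[-] asks=[#1:7@98]
After op 4 [order #4] limit_sell(price=103, qty=3): fills=none; bids=[-] asks=[#1:7@98 #4:3@103]
After op 5 [order #5] limit_buy(price=105, qty=1): fills=#5x#1:1@98; bids=[-] asks=[#1:6@98 #4:3@103]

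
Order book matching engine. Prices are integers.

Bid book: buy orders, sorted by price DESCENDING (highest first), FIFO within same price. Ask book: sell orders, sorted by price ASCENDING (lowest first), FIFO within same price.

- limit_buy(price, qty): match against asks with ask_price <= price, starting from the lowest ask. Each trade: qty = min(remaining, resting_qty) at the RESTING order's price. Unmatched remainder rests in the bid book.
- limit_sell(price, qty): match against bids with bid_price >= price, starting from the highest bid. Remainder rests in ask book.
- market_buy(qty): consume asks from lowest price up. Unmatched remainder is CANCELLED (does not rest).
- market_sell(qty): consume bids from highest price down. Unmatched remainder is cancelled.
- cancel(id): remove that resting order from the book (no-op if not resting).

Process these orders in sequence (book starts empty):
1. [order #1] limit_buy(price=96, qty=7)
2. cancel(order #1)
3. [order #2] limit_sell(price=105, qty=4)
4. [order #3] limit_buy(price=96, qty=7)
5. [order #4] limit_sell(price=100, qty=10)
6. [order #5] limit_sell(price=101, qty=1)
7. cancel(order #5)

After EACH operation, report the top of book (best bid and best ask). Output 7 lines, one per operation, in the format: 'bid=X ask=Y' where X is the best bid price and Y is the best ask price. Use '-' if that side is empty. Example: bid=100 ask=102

Answer: bid=96 ask=-
bid=- ask=-
bid=- ask=105
bid=96 ask=105
bid=96 ask=100
bid=96 ask=100
bid=96 ask=100

Derivation:
After op 1 [order #1] limit_buy(price=96, qty=7): fills=none; bids=[#1:7@96] asks=[-]
After op 2 cancel(order #1): fills=none; bids=[-] asks=[-]
After op 3 [order #2] limit_sell(price=105, qty=4): fills=none; bids=[-] asks=[#2:4@105]
After op 4 [order #3] limit_buy(price=96, qty=7): fills=none; bids=[#3:7@96] asks=[#2:4@105]
After op 5 [order #4] limit_sell(price=100, qty=10): fills=none; bids=[#3:7@96] asks=[#4:10@100 #2:4@105]
After op 6 [order #5] limit_sell(price=101, qty=1): fills=none; bids=[#3:7@96] asks=[#4:10@100 #5:1@101 #2:4@105]
After op 7 cancel(order #5): fills=none; bids=[#3:7@96] asks=[#4:10@100 #2:4@105]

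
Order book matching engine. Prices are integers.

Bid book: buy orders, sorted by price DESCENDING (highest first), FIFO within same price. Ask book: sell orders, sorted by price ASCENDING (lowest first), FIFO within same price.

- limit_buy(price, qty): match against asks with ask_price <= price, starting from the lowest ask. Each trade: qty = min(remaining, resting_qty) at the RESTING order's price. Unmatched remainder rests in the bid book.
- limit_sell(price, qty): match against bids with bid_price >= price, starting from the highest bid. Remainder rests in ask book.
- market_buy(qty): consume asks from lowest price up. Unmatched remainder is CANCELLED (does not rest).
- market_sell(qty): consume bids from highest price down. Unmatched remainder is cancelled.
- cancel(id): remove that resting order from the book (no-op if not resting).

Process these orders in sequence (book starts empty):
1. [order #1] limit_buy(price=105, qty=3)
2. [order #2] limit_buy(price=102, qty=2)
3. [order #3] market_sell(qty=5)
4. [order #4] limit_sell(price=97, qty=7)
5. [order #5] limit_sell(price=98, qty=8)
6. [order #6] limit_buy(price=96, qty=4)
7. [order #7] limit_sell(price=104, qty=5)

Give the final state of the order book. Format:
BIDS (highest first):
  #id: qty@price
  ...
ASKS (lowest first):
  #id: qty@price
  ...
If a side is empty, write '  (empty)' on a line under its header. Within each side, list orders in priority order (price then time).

Answer: BIDS (highest first):
  #6: 4@96
ASKS (lowest first):
  #4: 7@97
  #5: 8@98
  #7: 5@104

Derivation:
After op 1 [order #1] limit_buy(price=105, qty=3): fills=none; bids=[#1:3@105] asks=[-]
After op 2 [order #2] limit_buy(price=102, qty=2): fills=none; bids=[#1:3@105 #2:2@102] asks=[-]
After op 3 [order #3] market_sell(qty=5): fills=#1x#3:3@105 #2x#3:2@102; bids=[-] asks=[-]
After op 4 [order #4] limit_sell(price=97, qty=7): fills=none; bids=[-] asks=[#4:7@97]
After op 5 [order #5] limit_sell(price=98, qty=8): fills=none; bids=[-] asks=[#4:7@97 #5:8@98]
After op 6 [order #6] limit_buy(price=96, qty=4): fills=none; bids=[#6:4@96] asks=[#4:7@97 #5:8@98]
After op 7 [order #7] limit_sell(price=104, qty=5): fills=none; bids=[#6:4@96] asks=[#4:7@97 #5:8@98 #7:5@104]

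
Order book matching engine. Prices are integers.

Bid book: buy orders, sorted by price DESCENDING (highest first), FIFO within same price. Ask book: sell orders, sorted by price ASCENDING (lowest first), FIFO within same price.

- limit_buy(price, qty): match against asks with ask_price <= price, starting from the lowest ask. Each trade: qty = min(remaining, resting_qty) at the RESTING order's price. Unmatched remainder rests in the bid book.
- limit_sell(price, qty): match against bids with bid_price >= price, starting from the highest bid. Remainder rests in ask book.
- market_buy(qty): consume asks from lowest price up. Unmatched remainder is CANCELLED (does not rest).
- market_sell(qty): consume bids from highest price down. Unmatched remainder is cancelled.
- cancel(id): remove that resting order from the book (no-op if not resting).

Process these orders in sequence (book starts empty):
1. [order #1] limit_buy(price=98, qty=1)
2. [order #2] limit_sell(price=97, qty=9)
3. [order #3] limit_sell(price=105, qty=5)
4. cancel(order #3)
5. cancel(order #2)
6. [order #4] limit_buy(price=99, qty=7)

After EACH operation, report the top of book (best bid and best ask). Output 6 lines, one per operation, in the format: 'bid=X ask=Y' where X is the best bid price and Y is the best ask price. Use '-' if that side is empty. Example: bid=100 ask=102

Answer: bid=98 ask=-
bid=- ask=97
bid=- ask=97
bid=- ask=97
bid=- ask=-
bid=99 ask=-

Derivation:
After op 1 [order #1] limit_buy(price=98, qty=1): fills=none; bids=[#1:1@98] asks=[-]
After op 2 [order #2] limit_sell(price=97, qty=9): fills=#1x#2:1@98; bids=[-] asks=[#2:8@97]
After op 3 [order #3] limit_sell(price=105, qty=5): fills=none; bids=[-] asks=[#2:8@97 #3:5@105]
After op 4 cancel(order #3): fills=none; bids=[-] asks=[#2:8@97]
After op 5 cancel(order #2): fills=none; bids=[-] asks=[-]
After op 6 [order #4] limit_buy(price=99, qty=7): fills=none; bids=[#4:7@99] asks=[-]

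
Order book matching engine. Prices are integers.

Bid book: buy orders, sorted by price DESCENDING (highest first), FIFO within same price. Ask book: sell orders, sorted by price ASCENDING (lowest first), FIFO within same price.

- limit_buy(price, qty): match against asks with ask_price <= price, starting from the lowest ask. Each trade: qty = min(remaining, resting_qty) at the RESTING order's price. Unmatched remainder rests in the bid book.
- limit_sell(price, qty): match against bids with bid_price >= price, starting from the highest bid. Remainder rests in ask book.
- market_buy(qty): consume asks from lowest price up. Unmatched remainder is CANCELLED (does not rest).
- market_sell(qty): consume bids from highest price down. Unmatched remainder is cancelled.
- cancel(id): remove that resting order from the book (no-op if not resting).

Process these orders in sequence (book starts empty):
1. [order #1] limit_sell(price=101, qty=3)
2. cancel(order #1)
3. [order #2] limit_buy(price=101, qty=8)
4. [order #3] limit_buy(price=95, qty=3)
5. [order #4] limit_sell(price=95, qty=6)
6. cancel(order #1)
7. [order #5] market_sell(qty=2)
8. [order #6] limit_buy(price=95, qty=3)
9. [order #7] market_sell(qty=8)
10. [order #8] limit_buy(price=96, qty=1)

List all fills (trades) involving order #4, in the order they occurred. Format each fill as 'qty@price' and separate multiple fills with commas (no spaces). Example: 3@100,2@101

After op 1 [order #1] limit_sell(price=101, qty=3): fills=none; bids=[-] asks=[#1:3@101]
After op 2 cancel(order #1): fills=none; bids=[-] asks=[-]
After op 3 [order #2] limit_buy(price=101, qty=8): fills=none; bids=[#2:8@101] asks=[-]
After op 4 [order #3] limit_buy(price=95, qty=3): fills=none; bids=[#2:8@101 #3:3@95] asks=[-]
After op 5 [order #4] limit_sell(price=95, qty=6): fills=#2x#4:6@101; bids=[#2:2@101 #3:3@95] asks=[-]
After op 6 cancel(order #1): fills=none; bids=[#2:2@101 #3:3@95] asks=[-]
After op 7 [order #5] market_sell(qty=2): fills=#2x#5:2@101; bids=[#3:3@95] asks=[-]
After op 8 [order #6] limit_buy(price=95, qty=3): fills=none; bids=[#3:3@95 #6:3@95] asks=[-]
After op 9 [order #7] market_sell(qty=8): fills=#3x#7:3@95 #6x#7:3@95; bids=[-] asks=[-]
After op 10 [order #8] limit_buy(price=96, qty=1): fills=none; bids=[#8:1@96] asks=[-]

Answer: 6@101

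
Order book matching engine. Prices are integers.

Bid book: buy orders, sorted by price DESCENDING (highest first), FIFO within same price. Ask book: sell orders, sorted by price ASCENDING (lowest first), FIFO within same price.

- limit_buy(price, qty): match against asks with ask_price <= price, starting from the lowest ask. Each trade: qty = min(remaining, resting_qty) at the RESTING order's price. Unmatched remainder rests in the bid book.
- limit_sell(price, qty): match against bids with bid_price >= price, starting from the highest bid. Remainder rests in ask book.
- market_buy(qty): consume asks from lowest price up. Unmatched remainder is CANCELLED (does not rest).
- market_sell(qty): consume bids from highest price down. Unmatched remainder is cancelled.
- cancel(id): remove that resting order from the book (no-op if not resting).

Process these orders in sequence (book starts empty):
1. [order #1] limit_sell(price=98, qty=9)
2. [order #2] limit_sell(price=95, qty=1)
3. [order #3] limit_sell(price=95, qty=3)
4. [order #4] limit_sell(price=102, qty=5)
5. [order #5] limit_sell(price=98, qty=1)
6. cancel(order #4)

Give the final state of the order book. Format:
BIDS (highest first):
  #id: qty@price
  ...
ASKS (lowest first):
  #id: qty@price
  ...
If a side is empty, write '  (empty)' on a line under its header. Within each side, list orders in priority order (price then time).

Answer: BIDS (highest first):
  (empty)
ASKS (lowest first):
  #2: 1@95
  #3: 3@95
  #1: 9@98
  #5: 1@98

Derivation:
After op 1 [order #1] limit_sell(price=98, qty=9): fills=none; bids=[-] asks=[#1:9@98]
After op 2 [order #2] limit_sell(price=95, qty=1): fills=none; bids=[-] asks=[#2:1@95 #1:9@98]
After op 3 [order #3] limit_sell(price=95, qty=3): fills=none; bids=[-] asks=[#2:1@95 #3:3@95 #1:9@98]
After op 4 [order #4] limit_sell(price=102, qty=5): fills=none; bids=[-] asks=[#2:1@95 #3:3@95 #1:9@98 #4:5@102]
After op 5 [order #5] limit_sell(price=98, qty=1): fills=none; bids=[-] asks=[#2:1@95 #3:3@95 #1:9@98 #5:1@98 #4:5@102]
After op 6 cancel(order #4): fills=none; bids=[-] asks=[#2:1@95 #3:3@95 #1:9@98 #5:1@98]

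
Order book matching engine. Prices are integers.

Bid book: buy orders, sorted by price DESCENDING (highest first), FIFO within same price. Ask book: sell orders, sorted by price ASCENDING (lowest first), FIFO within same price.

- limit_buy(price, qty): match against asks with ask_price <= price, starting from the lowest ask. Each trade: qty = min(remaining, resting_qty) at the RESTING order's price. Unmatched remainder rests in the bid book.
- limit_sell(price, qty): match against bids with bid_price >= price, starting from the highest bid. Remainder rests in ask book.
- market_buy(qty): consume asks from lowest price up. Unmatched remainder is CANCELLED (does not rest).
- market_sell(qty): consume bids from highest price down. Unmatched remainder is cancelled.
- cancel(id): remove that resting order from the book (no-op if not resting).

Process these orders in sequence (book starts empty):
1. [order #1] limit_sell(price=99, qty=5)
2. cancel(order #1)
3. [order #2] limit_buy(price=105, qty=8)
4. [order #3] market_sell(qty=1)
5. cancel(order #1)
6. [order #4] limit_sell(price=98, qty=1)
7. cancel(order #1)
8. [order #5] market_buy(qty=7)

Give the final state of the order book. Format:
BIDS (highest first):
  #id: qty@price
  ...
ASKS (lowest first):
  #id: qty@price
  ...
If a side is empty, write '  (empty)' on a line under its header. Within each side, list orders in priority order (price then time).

Answer: BIDS (highest first):
  #2: 6@105
ASKS (lowest first):
  (empty)

Derivation:
After op 1 [order #1] limit_sell(price=99, qty=5): fills=none; bids=[-] asks=[#1:5@99]
After op 2 cancel(order #1): fills=none; bids=[-] asks=[-]
After op 3 [order #2] limit_buy(price=105, qty=8): fills=none; bids=[#2:8@105] asks=[-]
After op 4 [order #3] market_sell(qty=1): fills=#2x#3:1@105; bids=[#2:7@105] asks=[-]
After op 5 cancel(order #1): fills=none; bids=[#2:7@105] asks=[-]
After op 6 [order #4] limit_sell(price=98, qty=1): fills=#2x#4:1@105; bids=[#2:6@105] asks=[-]
After op 7 cancel(order #1): fills=none; bids=[#2:6@105] asks=[-]
After op 8 [order #5] market_buy(qty=7): fills=none; bids=[#2:6@105] asks=[-]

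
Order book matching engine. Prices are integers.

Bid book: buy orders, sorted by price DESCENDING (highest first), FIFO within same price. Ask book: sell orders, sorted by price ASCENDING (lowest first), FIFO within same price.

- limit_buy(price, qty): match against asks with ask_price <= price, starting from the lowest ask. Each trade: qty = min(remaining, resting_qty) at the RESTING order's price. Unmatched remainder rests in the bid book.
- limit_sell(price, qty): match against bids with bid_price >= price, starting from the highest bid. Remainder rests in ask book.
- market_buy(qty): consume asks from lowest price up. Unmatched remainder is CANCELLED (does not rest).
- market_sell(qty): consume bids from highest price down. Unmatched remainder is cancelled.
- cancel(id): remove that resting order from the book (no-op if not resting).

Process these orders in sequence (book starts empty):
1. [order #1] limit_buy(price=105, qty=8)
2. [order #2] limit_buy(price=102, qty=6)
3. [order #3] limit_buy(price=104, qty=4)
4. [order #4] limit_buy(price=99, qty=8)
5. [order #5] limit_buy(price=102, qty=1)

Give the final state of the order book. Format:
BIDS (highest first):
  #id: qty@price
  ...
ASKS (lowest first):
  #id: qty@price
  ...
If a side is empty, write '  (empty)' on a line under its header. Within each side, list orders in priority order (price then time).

After op 1 [order #1] limit_buy(price=105, qty=8): fills=none; bids=[#1:8@105] asks=[-]
After op 2 [order #2] limit_buy(price=102, qty=6): fills=none; bids=[#1:8@105 #2:6@102] asks=[-]
After op 3 [order #3] limit_buy(price=104, qty=4): fills=none; bids=[#1:8@105 #3:4@104 #2:6@102] asks=[-]
After op 4 [order #4] limit_buy(price=99, qty=8): fills=none; bids=[#1:8@105 #3:4@104 #2:6@102 #4:8@99] asks=[-]
After op 5 [order #5] limit_buy(price=102, qty=1): fills=none; bids=[#1:8@105 #3:4@104 #2:6@102 #5:1@102 #4:8@99] asks=[-]

Answer: BIDS (highest first):
  #1: 8@105
  #3: 4@104
  #2: 6@102
  #5: 1@102
  #4: 8@99
ASKS (lowest first):
  (empty)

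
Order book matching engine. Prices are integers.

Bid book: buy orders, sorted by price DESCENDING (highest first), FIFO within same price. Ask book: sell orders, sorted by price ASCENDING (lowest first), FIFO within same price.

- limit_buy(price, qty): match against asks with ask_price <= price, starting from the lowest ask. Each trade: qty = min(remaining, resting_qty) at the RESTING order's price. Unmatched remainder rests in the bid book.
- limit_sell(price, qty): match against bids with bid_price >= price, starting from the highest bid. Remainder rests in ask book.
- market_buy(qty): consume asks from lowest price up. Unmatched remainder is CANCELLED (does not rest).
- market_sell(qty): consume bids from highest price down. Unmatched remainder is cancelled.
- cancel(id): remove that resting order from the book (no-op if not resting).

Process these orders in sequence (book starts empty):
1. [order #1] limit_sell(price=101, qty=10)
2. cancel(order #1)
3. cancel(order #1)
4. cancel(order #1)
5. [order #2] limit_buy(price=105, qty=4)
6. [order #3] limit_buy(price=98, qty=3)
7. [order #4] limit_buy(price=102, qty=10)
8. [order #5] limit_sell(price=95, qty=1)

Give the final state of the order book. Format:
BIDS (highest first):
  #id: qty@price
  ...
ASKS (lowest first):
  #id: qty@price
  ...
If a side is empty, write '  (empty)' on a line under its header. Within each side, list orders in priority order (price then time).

After op 1 [order #1] limit_sell(price=101, qty=10): fills=none; bids=[-] asks=[#1:10@101]
After op 2 cancel(order #1): fills=none; bids=[-] asks=[-]
After op 3 cancel(order #1): fills=none; bids=[-] asks=[-]
After op 4 cancel(order #1): fills=none; bids=[-] asks=[-]
After op 5 [order #2] limit_buy(price=105, qty=4): fills=none; bids=[#2:4@105] asks=[-]
After op 6 [order #3] limit_buy(price=98, qty=3): fills=none; bids=[#2:4@105 #3:3@98] asks=[-]
After op 7 [order #4] limit_buy(price=102, qty=10): fills=none; bids=[#2:4@105 #4:10@102 #3:3@98] asks=[-]
After op 8 [order #5] limit_sell(price=95, qty=1): fills=#2x#5:1@105; bids=[#2:3@105 #4:10@102 #3:3@98] asks=[-]

Answer: BIDS (highest first):
  #2: 3@105
  #4: 10@102
  #3: 3@98
ASKS (lowest first):
  (empty)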